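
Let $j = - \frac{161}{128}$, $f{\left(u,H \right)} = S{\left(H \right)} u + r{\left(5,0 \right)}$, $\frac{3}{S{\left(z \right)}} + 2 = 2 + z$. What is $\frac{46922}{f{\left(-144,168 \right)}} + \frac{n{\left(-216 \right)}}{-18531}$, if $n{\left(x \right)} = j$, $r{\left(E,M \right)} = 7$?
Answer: $\frac{779082382463}{73531008} \approx 10595.0$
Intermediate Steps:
$S{\left(z \right)} = \frac{3}{z}$ ($S{\left(z \right)} = \frac{3}{-2 + \left(2 + z\right)} = \frac{3}{z}$)
$f{\left(u,H \right)} = 7 + \frac{3 u}{H}$ ($f{\left(u,H \right)} = \frac{3}{H} u + 7 = \frac{3 u}{H} + 7 = 7 + \frac{3 u}{H}$)
$j = - \frac{161}{128}$ ($j = \left(-161\right) \frac{1}{128} = - \frac{161}{128} \approx -1.2578$)
$n{\left(x \right)} = - \frac{161}{128}$
$\frac{46922}{f{\left(-144,168 \right)}} + \frac{n{\left(-216 \right)}}{-18531} = \frac{46922}{7 + 3 \left(-144\right) \frac{1}{168}} - \frac{161}{128 \left(-18531\right)} = \frac{46922}{7 + 3 \left(-144\right) \frac{1}{168}} - - \frac{161}{2371968} = \frac{46922}{7 - \frac{18}{7}} + \frac{161}{2371968} = \frac{46922}{\frac{31}{7}} + \frac{161}{2371968} = 46922 \cdot \frac{7}{31} + \frac{161}{2371968} = \frac{328454}{31} + \frac{161}{2371968} = \frac{779082382463}{73531008}$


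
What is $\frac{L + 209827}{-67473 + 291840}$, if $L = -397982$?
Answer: $- \frac{17105}{20397} \approx -0.8386$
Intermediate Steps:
$\frac{L + 209827}{-67473 + 291840} = \frac{-397982 + 209827}{-67473 + 291840} = - \frac{188155}{224367} = \left(-188155\right) \frac{1}{224367} = - \frac{17105}{20397}$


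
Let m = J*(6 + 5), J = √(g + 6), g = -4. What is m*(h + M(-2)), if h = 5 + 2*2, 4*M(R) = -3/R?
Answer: 825*√2/8 ≈ 145.84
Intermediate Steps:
M(R) = -3/(4*R) (M(R) = (-3/R)/4 = -3/(4*R))
J = √2 (J = √(-4 + 6) = √2 ≈ 1.4142)
h = 9 (h = 5 + 4 = 9)
m = 11*√2 (m = √2*(6 + 5) = √2*11 = 11*√2 ≈ 15.556)
m*(h + M(-2)) = (11*√2)*(9 - ¾/(-2)) = (11*√2)*(9 - ¾*(-½)) = (11*√2)*(9 + 3/8) = (11*√2)*(75/8) = 825*√2/8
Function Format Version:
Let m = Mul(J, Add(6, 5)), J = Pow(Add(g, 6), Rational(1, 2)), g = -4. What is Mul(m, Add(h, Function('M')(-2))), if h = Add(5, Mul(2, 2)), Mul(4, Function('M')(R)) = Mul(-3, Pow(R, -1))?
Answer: Mul(Rational(825, 8), Pow(2, Rational(1, 2))) ≈ 145.84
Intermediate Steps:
Function('M')(R) = Mul(Rational(-3, 4), Pow(R, -1)) (Function('M')(R) = Mul(Rational(1, 4), Mul(-3, Pow(R, -1))) = Mul(Rational(-3, 4), Pow(R, -1)))
J = Pow(2, Rational(1, 2)) (J = Pow(Add(-4, 6), Rational(1, 2)) = Pow(2, Rational(1, 2)) ≈ 1.4142)
h = 9 (h = Add(5, 4) = 9)
m = Mul(11, Pow(2, Rational(1, 2))) (m = Mul(Pow(2, Rational(1, 2)), Add(6, 5)) = Mul(Pow(2, Rational(1, 2)), 11) = Mul(11, Pow(2, Rational(1, 2))) ≈ 15.556)
Mul(m, Add(h, Function('M')(-2))) = Mul(Mul(11, Pow(2, Rational(1, 2))), Add(9, Mul(Rational(-3, 4), Pow(-2, -1)))) = Mul(Mul(11, Pow(2, Rational(1, 2))), Add(9, Mul(Rational(-3, 4), Rational(-1, 2)))) = Mul(Mul(11, Pow(2, Rational(1, 2))), Add(9, Rational(3, 8))) = Mul(Mul(11, Pow(2, Rational(1, 2))), Rational(75, 8)) = Mul(Rational(825, 8), Pow(2, Rational(1, 2)))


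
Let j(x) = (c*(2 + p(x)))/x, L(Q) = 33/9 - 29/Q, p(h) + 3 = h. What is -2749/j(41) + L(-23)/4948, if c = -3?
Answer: 3206687159/3414120 ≈ 939.24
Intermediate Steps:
p(h) = -3 + h
L(Q) = 11/3 - 29/Q (L(Q) = 33*(1/9) - 29/Q = 11/3 - 29/Q)
j(x) = (3 - 3*x)/x (j(x) = (-3*(2 + (-3 + x)))/x = (-3*(-1 + x))/x = (3 - 3*x)/x)
-2749/j(41) + L(-23)/4948 = -2749/(-3 + 3/41) + (11/3 - 29/(-23))/4948 = -2749/(-3 + 3*(1/41)) + (11/3 - 29*(-1/23))*(1/4948) = -2749/(-3 + 3/41) + (11/3 + 29/23)*(1/4948) = -2749/(-120/41) + (340/69)*(1/4948) = -2749*(-41/120) + 85/85353 = 112709/120 + 85/85353 = 3206687159/3414120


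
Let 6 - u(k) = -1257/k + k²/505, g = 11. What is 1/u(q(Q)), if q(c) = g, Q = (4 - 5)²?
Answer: 5555/666784 ≈ 0.0083310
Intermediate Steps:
Q = 1 (Q = (-1)² = 1)
q(c) = 11
u(k) = 6 + 1257/k - k²/505 (u(k) = 6 - (-1257/k + k²/505) = 6 + (1257/k - k²/505) = 6 + 1257/k - k²/505)
1/u(q(Q)) = 1/(6 + 1257/11 - 1/505*11²) = 1/(6 + 1257*(1/11) - 1/505*121) = 1/(6 + 1257/11 - 121/505) = 1/(666784/5555) = 5555/666784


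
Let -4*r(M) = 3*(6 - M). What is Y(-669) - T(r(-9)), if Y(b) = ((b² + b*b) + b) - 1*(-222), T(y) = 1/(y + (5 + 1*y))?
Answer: 31313627/35 ≈ 8.9468e+5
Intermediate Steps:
r(M) = -9/2 + 3*M/4 (r(M) = -3*(6 - M)/4 = -(18 - 3*M)/4 = -9/2 + 3*M/4)
T(y) = 1/(5 + 2*y) (T(y) = 1/(y + (5 + y)) = 1/(5 + 2*y))
Y(b) = 222 + b + 2*b² (Y(b) = ((b² + b²) + b) + 222 = (2*b² + b) + 222 = (b + 2*b²) + 222 = 222 + b + 2*b²)
Y(-669) - T(r(-9)) = (222 - 669 + 2*(-669)²) - 1/(5 + 2*(-9/2 + (¾)*(-9))) = (222 - 669 + 2*447561) - 1/(5 + 2*(-9/2 - 27/4)) = (222 - 669 + 895122) - 1/(5 + 2*(-45/4)) = 894675 - 1/(5 - 45/2) = 894675 - 1/(-35/2) = 894675 - 1*(-2/35) = 894675 + 2/35 = 31313627/35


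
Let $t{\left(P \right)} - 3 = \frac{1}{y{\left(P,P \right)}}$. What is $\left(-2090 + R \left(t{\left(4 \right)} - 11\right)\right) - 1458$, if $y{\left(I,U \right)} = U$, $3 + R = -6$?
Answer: $- \frac{13913}{4} \approx -3478.3$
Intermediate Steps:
$R = -9$ ($R = -3 - 6 = -9$)
$t{\left(P \right)} = 3 + \frac{1}{P}$
$\left(-2090 + R \left(t{\left(4 \right)} - 11\right)\right) - 1458 = \left(-2090 - 9 \left(\left(3 + \frac{1}{4}\right) - 11\right)\right) - 1458 = \left(-2090 - 9 \left(\frac{13}{4} - 11\right)\right) - 1458 = \left(-2090 - - \frac{279}{4}\right) - 1458 = \left(-2090 + \frac{279}{4}\right) - 1458 = - \frac{8081}{4} - 1458 = - \frac{13913}{4}$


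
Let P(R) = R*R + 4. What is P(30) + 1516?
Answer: 2420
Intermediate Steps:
P(R) = 4 + R**2 (P(R) = R**2 + 4 = 4 + R**2)
P(30) + 1516 = (4 + 30**2) + 1516 = (4 + 900) + 1516 = 904 + 1516 = 2420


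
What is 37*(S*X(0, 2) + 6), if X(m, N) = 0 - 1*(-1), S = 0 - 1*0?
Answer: 222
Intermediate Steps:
S = 0 (S = 0 + 0 = 0)
X(m, N) = 1 (X(m, N) = 0 + 1 = 1)
37*(S*X(0, 2) + 6) = 37*(0*1 + 6) = 37*(0 + 6) = 37*6 = 222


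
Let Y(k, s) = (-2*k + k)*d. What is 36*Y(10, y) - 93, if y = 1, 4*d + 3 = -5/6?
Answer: 252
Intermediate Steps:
d = -23/24 (d = -3/4 + (-5/6)/4 = -3/4 + (-5*1/6)/4 = -3/4 + (1/4)*(-5/6) = -3/4 - 5/24 = -23/24 ≈ -0.95833)
Y(k, s) = 23*k/24 (Y(k, s) = (-2*k + k)*(-23/24) = -k*(-23/24) = 23*k/24)
36*Y(10, y) - 93 = 36*((23/24)*10) - 93 = 36*(115/12) - 93 = 345 - 93 = 252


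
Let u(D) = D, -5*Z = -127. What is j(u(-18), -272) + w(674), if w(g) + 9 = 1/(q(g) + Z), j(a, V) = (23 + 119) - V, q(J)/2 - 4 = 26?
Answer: 172940/427 ≈ 405.01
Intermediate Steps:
q(J) = 60 (q(J) = 8 + 2*26 = 8 + 52 = 60)
Z = 127/5 (Z = -⅕*(-127) = 127/5 ≈ 25.400)
j(a, V) = 142 - V
w(g) = -3838/427 (w(g) = -9 + 1/(60 + 127/5) = -9 + 1/(427/5) = -9 + 5/427 = -3838/427)
j(u(-18), -272) + w(674) = (142 - 1*(-272)) - 3838/427 = (142 + 272) - 3838/427 = 414 - 3838/427 = 172940/427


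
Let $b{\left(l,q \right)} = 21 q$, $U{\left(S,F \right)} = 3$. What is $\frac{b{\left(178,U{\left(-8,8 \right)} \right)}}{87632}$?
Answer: $\frac{63}{87632} \approx 0.00071892$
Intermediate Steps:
$\frac{b{\left(178,U{\left(-8,8 \right)} \right)}}{87632} = \frac{21 \cdot 3}{87632} = 63 \cdot \frac{1}{87632} = \frac{63}{87632}$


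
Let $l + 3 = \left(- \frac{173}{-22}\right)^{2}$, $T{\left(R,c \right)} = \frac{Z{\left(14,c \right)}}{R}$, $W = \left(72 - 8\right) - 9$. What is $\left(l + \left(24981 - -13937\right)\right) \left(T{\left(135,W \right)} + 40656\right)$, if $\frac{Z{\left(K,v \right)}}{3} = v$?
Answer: $\frac{209179068695}{132} \approx 1.5847 \cdot 10^{9}$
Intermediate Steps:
$Z{\left(K,v \right)} = 3 v$
$W = 55$ ($W = 64 - 9 = 55$)
$T{\left(R,c \right)} = \frac{3 c}{R}$
$l = \frac{28477}{484}$ ($l = -3 + \left(- \frac{173}{-22}\right)^{2} = -3 + \left(\left(-173\right) \left(- \frac{1}{22}\right)\right)^{2} = -3 + \left(\frac{173}{22}\right)^{2} = -3 + \frac{29929}{484} = \frac{28477}{484} \approx 58.837$)
$\left(l + \left(24981 - -13937\right)\right) \left(T{\left(135,W \right)} + 40656\right) = \left(\frac{28477}{484} + \left(24981 - -13937\right)\right) \left(3 \cdot 55 \cdot \frac{1}{135} + 40656\right) = \left(\frac{28477}{484} + \left(24981 + 13937\right)\right) \left(3 \cdot 55 \cdot \frac{1}{135} + 40656\right) = \left(\frac{28477}{484} + 38918\right) \left(\frac{11}{9} + 40656\right) = \frac{18864789}{484} \cdot \frac{365915}{9} = \frac{209179068695}{132}$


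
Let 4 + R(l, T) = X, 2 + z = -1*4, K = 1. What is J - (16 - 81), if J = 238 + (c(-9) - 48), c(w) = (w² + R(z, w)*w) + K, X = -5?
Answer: 418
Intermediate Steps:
z = -6 (z = -2 - 1*4 = -2 - 4 = -6)
R(l, T) = -9 (R(l, T) = -4 - 5 = -9)
c(w) = 1 + w² - 9*w (c(w) = (w² - 9*w) + 1 = 1 + w² - 9*w)
J = 353 (J = 238 + ((1 + (-9)² - 9*(-9)) - 48) = 238 + ((1 + 81 + 81) - 48) = 238 + (163 - 48) = 238 + 115 = 353)
J - (16 - 81) = 353 - (16 - 81) = 353 - 1*(-65) = 353 + 65 = 418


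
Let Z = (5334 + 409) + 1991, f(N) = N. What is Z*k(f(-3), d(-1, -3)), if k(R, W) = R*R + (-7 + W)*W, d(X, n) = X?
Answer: 131478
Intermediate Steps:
k(R, W) = R² + W*(-7 + W)
Z = 7734 (Z = 5743 + 1991 = 7734)
Z*k(f(-3), d(-1, -3)) = 7734*((-3)² + (-1)² - 7*(-1)) = 7734*(9 + 1 + 7) = 7734*17 = 131478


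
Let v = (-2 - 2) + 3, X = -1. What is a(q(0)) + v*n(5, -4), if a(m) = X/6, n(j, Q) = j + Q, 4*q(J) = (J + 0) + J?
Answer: -7/6 ≈ -1.1667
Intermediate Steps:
q(J) = J/2 (q(J) = ((J + 0) + J)/4 = (J + J)/4 = (2*J)/4 = J/2)
n(j, Q) = Q + j
a(m) = -⅙ (a(m) = -1/6 = -1*⅙ = -⅙)
v = -1 (v = -4 + 3 = -1)
a(q(0)) + v*n(5, -4) = -⅙ - (-4 + 5) = -⅙ - 1*1 = -⅙ - 1 = -7/6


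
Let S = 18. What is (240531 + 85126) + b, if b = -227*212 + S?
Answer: 277551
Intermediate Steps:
b = -48106 (b = -227*212 + 18 = -48124 + 18 = -48106)
(240531 + 85126) + b = (240531 + 85126) - 48106 = 325657 - 48106 = 277551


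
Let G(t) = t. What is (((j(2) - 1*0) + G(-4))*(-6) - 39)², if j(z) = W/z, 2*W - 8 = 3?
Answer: 3969/4 ≈ 992.25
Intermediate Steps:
W = 11/2 (W = 4 + (½)*3 = 4 + 3/2 = 11/2 ≈ 5.5000)
j(z) = 11/(2*z)
(((j(2) - 1*0) + G(-4))*(-6) - 39)² = ((((11/2)/2 - 1*0) - 4)*(-6) - 39)² = ((((11/2)*(½) + 0) - 4)*(-6) - 39)² = (((11/4 + 0) - 4)*(-6) - 39)² = ((11/4 - 4)*(-6) - 39)² = (-5/4*(-6) - 39)² = (15/2 - 39)² = (-63/2)² = 3969/4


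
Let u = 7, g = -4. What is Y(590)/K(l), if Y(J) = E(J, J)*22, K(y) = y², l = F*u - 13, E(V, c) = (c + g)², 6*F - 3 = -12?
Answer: 30218848/2209 ≈ 13680.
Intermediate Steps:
F = -3/2 (F = ½ + (⅙)*(-12) = ½ - 2 = -3/2 ≈ -1.5000)
E(V, c) = (-4 + c)² (E(V, c) = (c - 4)² = (-4 + c)²)
l = -47/2 (l = -3/2*7 - 13 = -21/2 - 13 = -47/2 ≈ -23.500)
Y(J) = 22*(-4 + J)² (Y(J) = (-4 + J)²*22 = 22*(-4 + J)²)
Y(590)/K(l) = (22*(-4 + 590)²)/((-47/2)²) = (22*586²)/(2209/4) = (22*343396)*(4/2209) = 7554712*(4/2209) = 30218848/2209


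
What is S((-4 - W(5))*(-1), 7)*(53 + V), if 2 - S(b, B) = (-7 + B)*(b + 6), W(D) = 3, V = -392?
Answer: -678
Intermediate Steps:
S(b, B) = 2 - (-7 + B)*(6 + b) (S(b, B) = 2 - (-7 + B)*(b + 6) = 2 - (-7 + B)*(6 + b))
S((-4 - W(5))*(-1), 7)*(53 + V) = (44 - 6*7 + 7*((-4 - 1*3)*(-1)) - 1*7*(-4 - 1*3)*(-1))*(53 - 392) = (44 - 42 + 7*((-4 - 3)*(-1)) - 1*7*(-4 - 3)*(-1))*(-339) = (44 - 42 + 7*(-7*(-1)) - 1*7*(-7*(-1)))*(-339) = (44 - 42 + 7*7 - 1*7*7)*(-339) = (44 - 42 + 49 - 49)*(-339) = 2*(-339) = -678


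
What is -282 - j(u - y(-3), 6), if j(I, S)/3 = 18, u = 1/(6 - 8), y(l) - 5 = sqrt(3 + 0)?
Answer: -336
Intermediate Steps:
y(l) = 5 + sqrt(3) (y(l) = 5 + sqrt(3 + 0) = 5 + sqrt(3))
u = -1/2 (u = 1/(-2) = -1/2 ≈ -0.50000)
j(I, S) = 54 (j(I, S) = 3*18 = 54)
-282 - j(u - y(-3), 6) = -282 - 1*54 = -282 - 54 = -336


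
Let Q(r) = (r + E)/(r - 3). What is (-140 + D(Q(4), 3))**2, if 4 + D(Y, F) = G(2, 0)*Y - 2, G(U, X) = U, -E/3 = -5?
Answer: 11664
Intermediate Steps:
E = 15 (E = -3*(-5) = 15)
Q(r) = (15 + r)/(-3 + r) (Q(r) = (r + 15)/(r - 3) = (15 + r)/(-3 + r))
D(Y, F) = -6 + 2*Y (D(Y, F) = -4 + (2*Y - 2) = -4 + (-2 + 2*Y) = -6 + 2*Y)
(-140 + D(Q(4), 3))**2 = (-140 + (-6 + 2*((15 + 4)/(-3 + 4))))**2 = (-140 + (-6 + 2*(19/1)))**2 = (-140 + (-6 + 2*(1*19)))**2 = (-140 + (-6 + 2*19))**2 = (-140 + (-6 + 38))**2 = (-140 + 32)**2 = (-108)**2 = 11664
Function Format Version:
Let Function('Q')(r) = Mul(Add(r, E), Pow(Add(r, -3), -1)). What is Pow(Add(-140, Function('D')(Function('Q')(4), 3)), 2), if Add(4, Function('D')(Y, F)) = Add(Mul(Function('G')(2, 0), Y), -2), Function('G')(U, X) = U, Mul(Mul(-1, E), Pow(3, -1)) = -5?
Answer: 11664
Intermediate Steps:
E = 15 (E = Mul(-3, -5) = 15)
Function('Q')(r) = Mul(Pow(Add(-3, r), -1), Add(15, r)) (Function('Q')(r) = Mul(Add(r, 15), Pow(Add(r, -3), -1)) = Mul(Add(15, r), Pow(Add(-3, r), -1)) = Mul(Pow(Add(-3, r), -1), Add(15, r)))
Function('D')(Y, F) = Add(-6, Mul(2, Y)) (Function('D')(Y, F) = Add(-4, Add(Mul(2, Y), -2)) = Add(-4, Add(-2, Mul(2, Y))) = Add(-6, Mul(2, Y)))
Pow(Add(-140, Function('D')(Function('Q')(4), 3)), 2) = Pow(Add(-140, Add(-6, Mul(2, Mul(Pow(Add(-3, 4), -1), Add(15, 4))))), 2) = Pow(Add(-140, Add(-6, Mul(2, Mul(Pow(1, -1), 19)))), 2) = Pow(Add(-140, Add(-6, Mul(2, Mul(1, 19)))), 2) = Pow(Add(-140, Add(-6, Mul(2, 19))), 2) = Pow(Add(-140, Add(-6, 38)), 2) = Pow(Add(-140, 32), 2) = Pow(-108, 2) = 11664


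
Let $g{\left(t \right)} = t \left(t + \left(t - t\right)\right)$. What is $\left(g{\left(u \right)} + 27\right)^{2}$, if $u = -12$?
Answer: $29241$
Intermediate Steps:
$g{\left(t \right)} = t^{2}$ ($g{\left(t \right)} = t \left(t + 0\right) = t t = t^{2}$)
$\left(g{\left(u \right)} + 27\right)^{2} = \left(\left(-12\right)^{2} + 27\right)^{2} = \left(144 + 27\right)^{2} = 171^{2} = 29241$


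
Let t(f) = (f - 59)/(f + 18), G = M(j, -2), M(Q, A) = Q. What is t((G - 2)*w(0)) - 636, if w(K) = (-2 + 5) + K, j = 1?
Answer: -9602/15 ≈ -640.13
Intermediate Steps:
G = 1
w(K) = 3 + K
t(f) = (-59 + f)/(18 + f)
t((G - 2)*w(0)) - 636 = (-59 + (1 - 2)*(3 + 0))/(18 + (1 - 2)*(3 + 0)) - 636 = (-59 - 1*3)/(18 - 1*3) - 636 = (-59 - 3)/(18 - 3) - 636 = -62/15 - 636 = -9602/15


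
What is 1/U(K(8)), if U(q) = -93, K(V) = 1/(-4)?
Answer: -1/93 ≈ -0.010753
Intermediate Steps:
K(V) = -1/4
1/U(K(8)) = 1/(-93) = -1/93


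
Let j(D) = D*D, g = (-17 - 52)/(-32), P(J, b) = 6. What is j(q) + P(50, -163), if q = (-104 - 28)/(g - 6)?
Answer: 1992550/1681 ≈ 1185.3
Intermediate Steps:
g = 69/32 (g = -69*(-1/32) = 69/32 ≈ 2.1563)
q = 1408/41 (q = (-104 - 28)/(69/32 - 6) = -132/(-123/32) = -132*(-32/123) = 1408/41 ≈ 34.341)
j(D) = D²
j(q) + P(50, -163) = (1408/41)² + 6 = 1982464/1681 + 6 = 1992550/1681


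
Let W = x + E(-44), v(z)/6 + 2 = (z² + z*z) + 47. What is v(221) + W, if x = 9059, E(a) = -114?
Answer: 595307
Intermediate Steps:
v(z) = 270 + 12*z² (v(z) = -12 + 6*((z² + z*z) + 47) = -12 + 6*((z² + z²) + 47) = -12 + 6*(2*z² + 47) = -12 + 6*(47 + 2*z²) = -12 + (282 + 12*z²) = 270 + 12*z²)
W = 8945 (W = 9059 - 114 = 8945)
v(221) + W = (270 + 12*221²) + 8945 = (270 + 12*48841) + 8945 = (270 + 586092) + 8945 = 586362 + 8945 = 595307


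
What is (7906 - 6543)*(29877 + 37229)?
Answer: 91465478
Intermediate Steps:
(7906 - 6543)*(29877 + 37229) = 1363*67106 = 91465478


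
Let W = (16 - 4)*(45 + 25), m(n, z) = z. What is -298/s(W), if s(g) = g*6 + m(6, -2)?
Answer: -149/2519 ≈ -0.059150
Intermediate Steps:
W = 840 (W = 12*70 = 840)
s(g) = -2 + 6*g (s(g) = g*6 - 2 = 6*g - 2 = -2 + 6*g)
-298/s(W) = -298/(-2 + 6*840) = -298/(-2 + 5040) = -298/5038 = -298*1/5038 = -149/2519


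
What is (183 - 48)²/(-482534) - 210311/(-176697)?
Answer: 98261905249/85262310198 ≈ 1.1525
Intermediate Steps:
(183 - 48)²/(-482534) - 210311/(-176697) = 135²*(-1/482534) - 210311*(-1/176697) = 18225*(-1/482534) + 210311/176697 = -18225/482534 + 210311/176697 = 98261905249/85262310198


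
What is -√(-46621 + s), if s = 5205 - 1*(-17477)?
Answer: -I*√23939 ≈ -154.72*I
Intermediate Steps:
s = 22682 (s = 5205 + 17477 = 22682)
-√(-46621 + s) = -√(-46621 + 22682) = -√(-23939) = -I*√23939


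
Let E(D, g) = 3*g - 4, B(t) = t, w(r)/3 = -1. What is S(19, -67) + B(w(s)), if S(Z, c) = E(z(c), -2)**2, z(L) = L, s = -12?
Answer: 97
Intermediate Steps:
w(r) = -3 (w(r) = 3*(-1) = -3)
E(D, g) = -4 + 3*g
S(Z, c) = 100 (S(Z, c) = (-4 + 3*(-2))**2 = (-4 - 6)**2 = (-10)**2 = 100)
S(19, -67) + B(w(s)) = 100 - 3 = 97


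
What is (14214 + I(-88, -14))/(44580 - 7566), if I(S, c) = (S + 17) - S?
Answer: 14231/37014 ≈ 0.38448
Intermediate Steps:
I(S, c) = 17 (I(S, c) = (17 + S) - S = 17)
(14214 + I(-88, -14))/(44580 - 7566) = (14214 + 17)/(44580 - 7566) = 14231/37014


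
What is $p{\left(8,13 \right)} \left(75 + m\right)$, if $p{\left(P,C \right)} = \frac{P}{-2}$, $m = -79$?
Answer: $16$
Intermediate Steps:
$p{\left(P,C \right)} = - \frac{P}{2}$ ($p{\left(P,C \right)} = P \left(- \frac{1}{2}\right) = - \frac{P}{2}$)
$p{\left(8,13 \right)} \left(75 + m\right) = \left(- \frac{1}{2}\right) 8 \left(75 - 79\right) = \left(-4\right) \left(-4\right) = 16$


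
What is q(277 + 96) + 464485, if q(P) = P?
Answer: 464858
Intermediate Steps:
q(277 + 96) + 464485 = (277 + 96) + 464485 = 373 + 464485 = 464858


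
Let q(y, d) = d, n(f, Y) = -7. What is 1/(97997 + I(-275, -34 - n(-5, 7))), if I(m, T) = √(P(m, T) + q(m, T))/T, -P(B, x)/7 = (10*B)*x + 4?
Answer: 71439813/7000887874366 + 27*I*√519805/7000887874366 ≈ 1.0204e-5 + 2.7806e-9*I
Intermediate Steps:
P(B, x) = -28 - 70*B*x (P(B, x) = -7*((10*B)*x + 4) = -7*(10*B*x + 4) = -7*(4 + 10*B*x) = -28 - 70*B*x)
I(m, T) = √(-28 + T - 70*T*m)/T (I(m, T) = √((-28 - 70*m*T) + T)/T = √((-28 - 70*T*m) + T)/T = √(-28 + T - 70*T*m)/T)
1/(97997 + I(-275, -34 - n(-5, 7))) = 1/(97997 + √(-28 + (-34 - 1*(-7)) - 70*(-34 - 1*(-7))*(-275))/(-34 - 1*(-7))) = 1/(97997 + √(-28 + (-34 + 7) - 70*(-34 + 7)*(-275))/(-34 + 7)) = 1/(97997 + √(-28 - 27 - 70*(-27)*(-275))/(-27)) = 1/(97997 - √(-28 - 27 - 519750)/27) = 1/(97997 - I*√519805/27)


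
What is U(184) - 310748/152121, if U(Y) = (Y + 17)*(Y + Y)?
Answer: 11251775380/152121 ≈ 73966.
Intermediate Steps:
U(Y) = 2*Y*(17 + Y) (U(Y) = (17 + Y)*(2*Y) = 2*Y*(17 + Y))
U(184) - 310748/152121 = 2*184*(17 + 184) - 310748/152121 = 2*184*201 - 310748*1/152121 = 73968 - 310748/152121 = 11251775380/152121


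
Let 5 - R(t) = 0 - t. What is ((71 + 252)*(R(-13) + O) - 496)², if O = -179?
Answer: 3708444609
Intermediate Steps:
R(t) = 5 + t (R(t) = 5 - (0 - t) = 5 - (-1)*t = 5 + t)
((71 + 252)*(R(-13) + O) - 496)² = ((71 + 252)*((5 - 13) - 179) - 496)² = (323*(-8 - 179) - 496)² = (323*(-187) - 496)² = (-60401 - 496)² = (-60897)² = 3708444609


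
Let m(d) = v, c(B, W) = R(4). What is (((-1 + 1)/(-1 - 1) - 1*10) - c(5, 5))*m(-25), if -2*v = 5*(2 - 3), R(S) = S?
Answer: -35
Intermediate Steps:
c(B, W) = 4
v = 5/2 (v = -5*(2 - 3)/2 = -5*(-1)/2 = -½*(-5) = 5/2 ≈ 2.5000)
m(d) = 5/2
(((-1 + 1)/(-1 - 1) - 1*10) - c(5, 5))*m(-25) = (((-1 + 1)/(-1 - 1) - 1*10) - 1*4)*(5/2) = ((0/(-2) - 10) - 4)*(5/2) = ((0*(-½) - 10) - 4)*(5/2) = ((0 - 10) - 4)*(5/2) = (-10 - 4)*(5/2) = -14*5/2 = -35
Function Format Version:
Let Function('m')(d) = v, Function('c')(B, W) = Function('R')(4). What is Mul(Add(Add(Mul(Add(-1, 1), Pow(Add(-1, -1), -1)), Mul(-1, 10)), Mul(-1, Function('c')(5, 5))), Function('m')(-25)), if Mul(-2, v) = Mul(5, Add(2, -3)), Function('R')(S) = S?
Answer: -35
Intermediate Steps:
Function('c')(B, W) = 4
v = Rational(5, 2) (v = Mul(Rational(-1, 2), Mul(5, Add(2, -3))) = Mul(Rational(-1, 2), Mul(5, -1)) = Mul(Rational(-1, 2), -5) = Rational(5, 2) ≈ 2.5000)
Function('m')(d) = Rational(5, 2)
Mul(Add(Add(Mul(Add(-1, 1), Pow(Add(-1, -1), -1)), Mul(-1, 10)), Mul(-1, Function('c')(5, 5))), Function('m')(-25)) = Mul(Add(Add(Mul(Add(-1, 1), Pow(Add(-1, -1), -1)), Mul(-1, 10)), Mul(-1, 4)), Rational(5, 2)) = Mul(Add(Add(Mul(0, Pow(-2, -1)), -10), -4), Rational(5, 2)) = Mul(Add(Add(Mul(0, Rational(-1, 2)), -10), -4), Rational(5, 2)) = Mul(Add(Add(0, -10), -4), Rational(5, 2)) = Mul(Add(-10, -4), Rational(5, 2)) = Mul(-14, Rational(5, 2)) = -35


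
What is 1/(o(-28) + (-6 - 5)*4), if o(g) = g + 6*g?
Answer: -1/240 ≈ -0.0041667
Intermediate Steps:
o(g) = 7*g
1/(o(-28) + (-6 - 5)*4) = 1/(7*(-28) + (-6 - 5)*4) = 1/(-196 - 11*4) = 1/(-196 - 44) = 1/(-240) = -1/240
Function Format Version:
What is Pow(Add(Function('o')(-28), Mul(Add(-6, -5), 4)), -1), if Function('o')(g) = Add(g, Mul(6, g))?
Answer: Rational(-1, 240) ≈ -0.0041667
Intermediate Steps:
Function('o')(g) = Mul(7, g)
Pow(Add(Function('o')(-28), Mul(Add(-6, -5), 4)), -1) = Pow(Add(Mul(7, -28), Mul(Add(-6, -5), 4)), -1) = Pow(Add(-196, Mul(-11, 4)), -1) = Pow(Add(-196, -44), -1) = Pow(-240, -1) = Rational(-1, 240)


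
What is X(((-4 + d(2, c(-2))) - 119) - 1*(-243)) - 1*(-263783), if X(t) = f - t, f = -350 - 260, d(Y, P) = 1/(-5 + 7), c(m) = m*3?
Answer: 526105/2 ≈ 2.6305e+5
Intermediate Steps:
c(m) = 3*m
d(Y, P) = ½ (d(Y, P) = 1/2 = ½)
f = -610
X(t) = -610 - t
X(((-4 + d(2, c(-2))) - 119) - 1*(-243)) - 1*(-263783) = (-610 - (((-4 + ½) - 119) - 1*(-243))) - 1*(-263783) = (-610 - ((-7/2 - 119) + 243)) + 263783 = (-610 - (-245/2 + 243)) + 263783 = (-610 - 1*241/2) + 263783 = (-610 - 241/2) + 263783 = -1461/2 + 263783 = 526105/2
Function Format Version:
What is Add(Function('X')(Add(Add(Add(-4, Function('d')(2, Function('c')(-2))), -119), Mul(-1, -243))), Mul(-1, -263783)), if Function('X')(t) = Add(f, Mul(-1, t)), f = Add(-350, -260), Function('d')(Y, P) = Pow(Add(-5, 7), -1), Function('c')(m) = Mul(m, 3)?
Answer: Rational(526105, 2) ≈ 2.6305e+5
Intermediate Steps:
Function('c')(m) = Mul(3, m)
Function('d')(Y, P) = Rational(1, 2) (Function('d')(Y, P) = Pow(2, -1) = Rational(1, 2))
f = -610
Function('X')(t) = Add(-610, Mul(-1, t))
Add(Function('X')(Add(Add(Add(-4, Function('d')(2, Function('c')(-2))), -119), Mul(-1, -243))), Mul(-1, -263783)) = Add(Add(-610, Mul(-1, Add(Add(Add(-4, Rational(1, 2)), -119), Mul(-1, -243)))), Mul(-1, -263783)) = Add(Add(-610, Mul(-1, Add(Add(Rational(-7, 2), -119), 243))), 263783) = Add(Add(-610, Mul(-1, Add(Rational(-245, 2), 243))), 263783) = Add(Add(-610, Mul(-1, Rational(241, 2))), 263783) = Add(Add(-610, Rational(-241, 2)), 263783) = Add(Rational(-1461, 2), 263783) = Rational(526105, 2)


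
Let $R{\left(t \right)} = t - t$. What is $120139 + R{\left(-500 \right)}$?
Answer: $120139$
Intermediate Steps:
$R{\left(t \right)} = 0$
$120139 + R{\left(-500 \right)} = 120139 + 0 = 120139$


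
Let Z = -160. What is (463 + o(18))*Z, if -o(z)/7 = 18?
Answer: -53920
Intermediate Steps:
o(z) = -126 (o(z) = -7*18 = -126)
(463 + o(18))*Z = (463 - 126)*(-160) = 337*(-160) = -53920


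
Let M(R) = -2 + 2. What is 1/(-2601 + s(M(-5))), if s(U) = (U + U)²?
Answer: -1/2601 ≈ -0.00038447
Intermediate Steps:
M(R) = 0
s(U) = 4*U² (s(U) = (2*U)² = 4*U²)
1/(-2601 + s(M(-5))) = 1/(-2601 + 4*0²) = 1/(-2601 + 4*0) = 1/(-2601 + 0) = 1/(-2601) = -1/2601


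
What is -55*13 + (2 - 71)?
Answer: -784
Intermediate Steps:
-55*13 + (2 - 71) = -715 - 69 = -784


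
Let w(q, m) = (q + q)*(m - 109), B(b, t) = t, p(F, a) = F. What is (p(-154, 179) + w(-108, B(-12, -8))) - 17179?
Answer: 7939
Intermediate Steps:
w(q, m) = 2*q*(-109 + m) (w(q, m) = (2*q)*(-109 + m) = 2*q*(-109 + m))
(p(-154, 179) + w(-108, B(-12, -8))) - 17179 = (-154 + 2*(-108)*(-109 - 8)) - 17179 = (-154 + 2*(-108)*(-117)) - 17179 = (-154 + 25272) - 17179 = 25118 - 17179 = 7939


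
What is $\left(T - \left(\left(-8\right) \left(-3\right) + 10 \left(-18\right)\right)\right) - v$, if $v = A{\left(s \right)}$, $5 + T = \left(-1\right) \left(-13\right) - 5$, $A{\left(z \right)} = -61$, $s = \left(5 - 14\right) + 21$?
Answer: $220$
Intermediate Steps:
$s = 12$ ($s = -9 + 21 = 12$)
$T = 3$ ($T = -5 - -8 = -5 + \left(13 - 5\right) = -5 + 8 = 3$)
$v = -61$
$\left(T - \left(\left(-8\right) \left(-3\right) + 10 \left(-18\right)\right)\right) - v = \left(3 - \left(\left(-8\right) \left(-3\right) + 10 \left(-18\right)\right)\right) - -61 = \left(3 - \left(24 - 180\right)\right) + 61 = \left(3 - -156\right) + 61 = \left(3 + 156\right) + 61 = 159 + 61 = 220$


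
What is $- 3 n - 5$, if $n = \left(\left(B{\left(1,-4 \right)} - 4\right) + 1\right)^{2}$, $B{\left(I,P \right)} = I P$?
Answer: $-152$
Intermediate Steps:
$n = 49$ ($n = \left(\left(1 \left(-4\right) - 4\right) + 1\right)^{2} = \left(\left(-4 - 4\right) + 1\right)^{2} = \left(-8 + 1\right)^{2} = \left(-7\right)^{2} = 49$)
$- 3 n - 5 = \left(-3\right) 49 - 5 = -147 - 5 = -152$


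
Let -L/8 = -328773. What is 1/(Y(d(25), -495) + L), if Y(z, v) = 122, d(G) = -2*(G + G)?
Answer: 1/2630306 ≈ 3.8018e-7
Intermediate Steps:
d(G) = -4*G
L = 2630184 (L = -8*(-328773) = 2630184)
1/(Y(d(25), -495) + L) = 1/(122 + 2630184) = 1/2630306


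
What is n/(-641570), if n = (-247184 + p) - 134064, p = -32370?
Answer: 206809/320785 ≈ 0.64470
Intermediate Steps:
n = -413618 (n = (-247184 - 32370) - 134064 = -279554 - 134064 = -413618)
n/(-641570) = -413618/(-641570) = -413618*(-1/641570) = 206809/320785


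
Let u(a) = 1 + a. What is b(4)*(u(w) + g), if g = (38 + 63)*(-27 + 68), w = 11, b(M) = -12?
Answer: -49836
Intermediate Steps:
g = 4141 (g = 101*41 = 4141)
b(4)*(u(w) + g) = -12*((1 + 11) + 4141) = -12*(12 + 4141) = -12*4153 = -49836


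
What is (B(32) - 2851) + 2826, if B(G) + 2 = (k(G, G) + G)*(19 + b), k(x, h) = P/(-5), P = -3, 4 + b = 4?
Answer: 2962/5 ≈ 592.40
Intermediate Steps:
b = 0 (b = -4 + 4 = 0)
k(x, h) = 3/5 (k(x, h) = -3/(-5) = -3*(-1/5) = 3/5)
B(G) = 47/5 + 19*G (B(G) = -2 + (3/5 + G)*(19 + 0) = -2 + (3/5 + G)*19 = -2 + (57/5 + 19*G) = 47/5 + 19*G)
(B(32) - 2851) + 2826 = ((47/5 + 19*32) - 2851) + 2826 = ((47/5 + 608) - 2851) + 2826 = (3087/5 - 2851) + 2826 = -11168/5 + 2826 = 2962/5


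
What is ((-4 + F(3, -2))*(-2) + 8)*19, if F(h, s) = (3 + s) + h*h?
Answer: -76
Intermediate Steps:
F(h, s) = 3 + s + h² (F(h, s) = (3 + s) + h² = 3 + s + h²)
((-4 + F(3, -2))*(-2) + 8)*19 = ((-4 + (3 - 2 + 3²))*(-2) + 8)*19 = ((-4 + (3 - 2 + 9))*(-2) + 8)*19 = ((-4 + 10)*(-2) + 8)*19 = (6*(-2) + 8)*19 = (-12 + 8)*19 = -4*19 = -76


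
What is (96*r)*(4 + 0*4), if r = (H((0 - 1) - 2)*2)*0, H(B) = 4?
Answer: 0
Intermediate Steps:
r = 0 (r = (4*2)*0 = 8*0 = 0)
(96*r)*(4 + 0*4) = (96*0)*(4 + 0*4) = 0*(4 + 0) = 0*4 = 0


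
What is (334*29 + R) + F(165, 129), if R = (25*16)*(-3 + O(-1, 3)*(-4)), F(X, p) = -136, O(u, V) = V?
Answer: 3550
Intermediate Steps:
R = -6000 (R = (25*16)*(-3 + 3*(-4)) = 400*(-3 - 12) = 400*(-15) = -6000)
(334*29 + R) + F(165, 129) = (334*29 - 6000) - 136 = (9686 - 6000) - 136 = 3686 - 136 = 3550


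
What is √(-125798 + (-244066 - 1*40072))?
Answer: 4*I*√25621 ≈ 640.26*I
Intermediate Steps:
√(-125798 + (-244066 - 1*40072)) = √(-125798 + (-244066 - 40072)) = √(-125798 - 284138) = √(-409936) = 4*I*√25621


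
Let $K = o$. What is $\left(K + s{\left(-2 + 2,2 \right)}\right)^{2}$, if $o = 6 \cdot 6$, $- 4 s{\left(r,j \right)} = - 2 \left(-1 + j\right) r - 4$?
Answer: $1369$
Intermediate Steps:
$s{\left(r,j \right)} = 1 - \frac{r \left(2 - 2 j\right)}{4}$ ($s{\left(r,j \right)} = - \frac{- 2 \left(-1 + j\right) r - 4}{4} = - \frac{\left(2 - 2 j\right) r - 4}{4} = - \frac{r \left(2 - 2 j\right) - 4}{4} = - \frac{-4 + r \left(2 - 2 j\right)}{4} = 1 - \frac{r \left(2 - 2 j\right)}{4}$)
$o = 36$
$K = 36$
$\left(K + s{\left(-2 + 2,2 \right)}\right)^{2} = \left(36 + \left(1 - \frac{-2 + 2}{2} + \frac{1}{2} \cdot 2 \left(-2 + 2\right)\right)\right)^{2} = \left(36 + \left(1 - 0 + \frac{1}{2} \cdot 2 \cdot 0\right)\right)^{2} = \left(36 + \left(1 + 0 + 0\right)\right)^{2} = \left(36 + 1\right)^{2} = 37^{2} = 1369$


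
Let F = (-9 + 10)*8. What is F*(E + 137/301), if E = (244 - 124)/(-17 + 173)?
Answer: 38328/3913 ≈ 9.7950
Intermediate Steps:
F = 8 (F = 1*8 = 8)
E = 10/13 (E = 120/156 = 120*(1/156) = 10/13 ≈ 0.76923)
F*(E + 137/301) = 8*(10/13 + 137/301) = 8*(4791/3913) = 38328/3913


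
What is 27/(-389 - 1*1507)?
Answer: -9/632 ≈ -0.014241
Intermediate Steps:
27/(-389 - 1*1507) = 27/(-389 - 1507) = 27/(-1896) = -1/1896*27 = -9/632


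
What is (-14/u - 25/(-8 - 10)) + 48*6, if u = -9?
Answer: 5237/18 ≈ 290.94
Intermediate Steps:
(-14/u - 25/(-8 - 10)) + 48*6 = (-14/(-9) - 25/(-8 - 10)) + 48*6 = (-14*(-⅑) - 25/(-18)) + 288 = (14/9 - 25*(-1/18)) + 288 = (14/9 + 25/18) + 288 = 53/18 + 288 = 5237/18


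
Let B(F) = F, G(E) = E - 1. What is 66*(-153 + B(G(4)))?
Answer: -9900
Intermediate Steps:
G(E) = -1 + E
66*(-153 + B(G(4))) = 66*(-153 + (-1 + 4)) = 66*(-153 + 3) = 66*(-150) = -9900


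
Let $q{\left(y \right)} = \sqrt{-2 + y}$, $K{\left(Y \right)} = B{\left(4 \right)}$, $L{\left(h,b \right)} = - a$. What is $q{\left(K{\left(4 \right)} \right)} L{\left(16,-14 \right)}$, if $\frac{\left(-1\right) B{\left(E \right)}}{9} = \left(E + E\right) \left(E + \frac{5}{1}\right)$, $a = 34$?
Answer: $- 170 i \sqrt{26} \approx - 866.83 i$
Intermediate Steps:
$L{\left(h,b \right)} = -34$ ($L{\left(h,b \right)} = \left(-1\right) 34 = -34$)
$B{\left(E \right)} = - 18 E \left(5 + E\right)$ ($B{\left(E \right)} = - 9 \left(E + E\right) \left(E + \frac{5}{1}\right) = - 9 \cdot 2 E \left(E + 5 \cdot 1\right) = - 9 \cdot 2 E \left(E + 5\right) = - 9 \cdot 2 E \left(5 + E\right) = - 18 E \left(5 + E\right)$)
$K{\left(Y \right)} = -648$ ($K{\left(Y \right)} = \left(-18\right) 4 \left(5 + 4\right) = \left(-18\right) 4 \cdot 9 = -648$)
$q{\left(K{\left(4 \right)} \right)} L{\left(16,-14 \right)} = \sqrt{-2 - 648} \left(-34\right) = \sqrt{-650} \left(-34\right) = 5 i \sqrt{26} \left(-34\right) = - 170 i \sqrt{26}$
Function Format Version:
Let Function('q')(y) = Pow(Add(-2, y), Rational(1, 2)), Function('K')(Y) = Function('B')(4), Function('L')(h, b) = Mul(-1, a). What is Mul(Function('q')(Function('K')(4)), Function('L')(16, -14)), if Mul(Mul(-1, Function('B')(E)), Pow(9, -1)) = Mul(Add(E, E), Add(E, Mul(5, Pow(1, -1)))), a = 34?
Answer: Mul(-170, I, Pow(26, Rational(1, 2))) ≈ Mul(-866.83, I)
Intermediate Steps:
Function('L')(h, b) = -34 (Function('L')(h, b) = Mul(-1, 34) = -34)
Function('B')(E) = Mul(-18, E, Add(5, E)) (Function('B')(E) = Mul(-9, Mul(Add(E, E), Add(E, Mul(5, Pow(1, -1))))) = Mul(-9, Mul(Mul(2, E), Add(E, Mul(5, 1)))) = Mul(-9, Mul(Mul(2, E), Add(E, 5))) = Mul(-9, Mul(Mul(2, E), Add(5, E))) = Mul(-9, Mul(2, E, Add(5, E))) = Mul(-18, E, Add(5, E)))
Function('K')(Y) = -648 (Function('K')(Y) = Mul(-18, 4, Add(5, 4)) = Mul(-18, 4, 9) = -648)
Mul(Function('q')(Function('K')(4)), Function('L')(16, -14)) = Mul(Pow(Add(-2, -648), Rational(1, 2)), -34) = Mul(Pow(-650, Rational(1, 2)), -34) = Mul(Mul(5, I, Pow(26, Rational(1, 2))), -34) = Mul(-170, I, Pow(26, Rational(1, 2)))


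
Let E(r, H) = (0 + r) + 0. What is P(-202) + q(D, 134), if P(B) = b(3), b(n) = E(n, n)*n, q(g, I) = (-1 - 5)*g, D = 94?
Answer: -555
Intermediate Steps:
E(r, H) = r (E(r, H) = r + 0 = r)
q(g, I) = -6*g
b(n) = n² (b(n) = n*n = n²)
P(B) = 9 (P(B) = 3² = 9)
P(-202) + q(D, 134) = 9 - 6*94 = 9 - 564 = -555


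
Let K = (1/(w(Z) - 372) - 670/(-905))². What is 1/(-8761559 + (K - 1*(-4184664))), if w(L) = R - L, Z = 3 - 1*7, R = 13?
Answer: -4128705025/18896647139680054 ≈ -2.1849e-7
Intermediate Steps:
Z = -4 (Z = 3 - 7 = -4)
w(L) = 13 - L
K = 2245717321/4128705025 (K = (1/((13 - 1*(-4)) - 372) - 670/(-905))² = (1/((13 + 4) - 372) - 670*(-1/905))² = (1/(17 - 372) + 134/181)² = (1/(-355) + 134/181)² = (-1/355 + 134/181)² = (47389/64255)² = 2245717321/4128705025 ≈ 0.54393)
1/(-8761559 + (K - 1*(-4184664))) = 1/(-8761559 + (2245717321/4128705025 - 1*(-4184664))) = 1/(-8761559 + (2245717321/4128705025 + 4184664)) = 1/(-8761559 + 17277245530453921/4128705025) = 1/(-18896647139680054/4128705025) = -4128705025/18896647139680054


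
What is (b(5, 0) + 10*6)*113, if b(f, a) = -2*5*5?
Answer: 1130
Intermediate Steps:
b(f, a) = -50 (b(f, a) = -10*5 = -50)
(b(5, 0) + 10*6)*113 = (-50 + 10*6)*113 = (-50 + 60)*113 = 10*113 = 1130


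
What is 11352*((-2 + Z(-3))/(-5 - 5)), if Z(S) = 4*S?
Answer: 79464/5 ≈ 15893.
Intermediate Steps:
11352*((-2 + Z(-3))/(-5 - 5)) = 11352*((-2 + 4*(-3))/(-5 - 5)) = 11352*((-2 - 12)/(-10)) = 11352*(-14*(-1/10)) = 11352*(7/5) = 79464/5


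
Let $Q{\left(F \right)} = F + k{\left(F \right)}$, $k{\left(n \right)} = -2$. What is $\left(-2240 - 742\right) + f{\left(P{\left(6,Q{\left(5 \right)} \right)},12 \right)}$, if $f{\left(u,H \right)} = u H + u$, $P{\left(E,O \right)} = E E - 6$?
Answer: $-2592$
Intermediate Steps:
$Q{\left(F \right)} = -2 + F$ ($Q{\left(F \right)} = F - 2 = -2 + F$)
$P{\left(E,O \right)} = -6 + E^{2}$ ($P{\left(E,O \right)} = E^{2} - 6 = -6 + E^{2}$)
$f{\left(u,H \right)} = u + H u$ ($f{\left(u,H \right)} = H u + u = u + H u$)
$\left(-2240 - 742\right) + f{\left(P{\left(6,Q{\left(5 \right)} \right)},12 \right)} = \left(-2240 - 742\right) + \left(-6 + 6^{2}\right) \left(1 + 12\right) = -2982 + \left(-6 + 36\right) 13 = -2982 + 30 \cdot 13 = -2982 + 390 = -2592$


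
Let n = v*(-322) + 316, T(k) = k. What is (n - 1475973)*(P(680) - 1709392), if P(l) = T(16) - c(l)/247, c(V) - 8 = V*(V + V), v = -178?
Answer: 600157775211880/247 ≈ 2.4298e+12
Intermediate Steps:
c(V) = 8 + 2*V**2 (c(V) = 8 + V*(V + V) = 8 + V*(2*V) = 8 + 2*V**2)
P(l) = 3944/247 - 2*l**2/247 (P(l) = 16 - (8 + 2*l**2)/247 = 16 - (8/247 + 2*l**2/247) = 16 + (-8/247 - 2*l**2/247) = 3944/247 - 2*l**2/247)
n = 57632 (n = -178*(-322) + 316 = 57316 + 316 = 57632)
(n - 1475973)*(P(680) - 1709392) = (57632 - 1475973)*((3944/247 - 2/247*680**2) - 1709392) = -1418341*((3944/247 - 2/247*462400) - 1709392) = -1418341*((3944/247 - 924800/247) - 1709392) = -1418341*(-920856/247 - 1709392) = -1418341*(-423140680/247) = 600157775211880/247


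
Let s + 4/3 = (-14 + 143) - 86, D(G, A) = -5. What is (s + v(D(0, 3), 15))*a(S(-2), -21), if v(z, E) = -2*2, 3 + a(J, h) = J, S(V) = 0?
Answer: -113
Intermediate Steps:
a(J, h) = -3 + J
v(z, E) = -4
s = 125/3 (s = -4/3 + ((-14 + 143) - 86) = -4/3 + (129 - 86) = -4/3 + 43 = 125/3 ≈ 41.667)
(s + v(D(0, 3), 15))*a(S(-2), -21) = (125/3 - 4)*(-3 + 0) = (113/3)*(-3) = -113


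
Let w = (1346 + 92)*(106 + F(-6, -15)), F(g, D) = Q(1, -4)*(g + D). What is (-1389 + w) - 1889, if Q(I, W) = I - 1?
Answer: 149150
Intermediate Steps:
Q(I, W) = -1 + I
F(g, D) = 0 (F(g, D) = (-1 + 1)*(g + D) = 0*(D + g) = 0)
w = 152428 (w = (1346 + 92)*(106 + 0) = 1438*106 = 152428)
(-1389 + w) - 1889 = (-1389 + 152428) - 1889 = 151039 - 1889 = 149150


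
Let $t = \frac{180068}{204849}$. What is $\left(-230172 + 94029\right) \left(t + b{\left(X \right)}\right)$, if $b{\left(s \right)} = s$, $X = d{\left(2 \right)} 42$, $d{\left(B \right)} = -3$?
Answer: $\frac{387718715062}{22761} \approx 1.7034 \cdot 10^{7}$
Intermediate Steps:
$t = \frac{180068}{204849}$ ($t = 180068 \cdot \frac{1}{204849} = \frac{180068}{204849} \approx 0.87903$)
$X = -126$ ($X = \left(-3\right) 42 = -126$)
$\left(-230172 + 94029\right) \left(t + b{\left(X \right)}\right) = \left(-230172 + 94029\right) \left(\frac{180068}{204849} - 126\right) = \left(-136143\right) \left(- \frac{25630906}{204849}\right) = \frac{387718715062}{22761}$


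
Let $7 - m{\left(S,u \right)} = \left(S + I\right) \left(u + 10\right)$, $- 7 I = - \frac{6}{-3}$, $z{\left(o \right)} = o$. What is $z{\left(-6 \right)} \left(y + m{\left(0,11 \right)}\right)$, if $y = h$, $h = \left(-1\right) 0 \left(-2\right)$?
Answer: $-78$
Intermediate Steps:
$h = 0$ ($h = 0 \left(-2\right) = 0$)
$I = - \frac{2}{7}$ ($I = - \frac{\left(-6\right) \frac{1}{-3}}{7} = - \frac{\left(-6\right) \left(- \frac{1}{3}\right)}{7} = \left(- \frac{1}{7}\right) 2 = - \frac{2}{7} \approx -0.28571$)
$m{\left(S,u \right)} = 7 - \left(10 + u\right) \left(- \frac{2}{7} + S\right)$ ($m{\left(S,u \right)} = 7 - \left(S - \frac{2}{7}\right) \left(u + 10\right) = 7 - \left(- \frac{2}{7} + S\right) \left(10 + u\right) = 7 - \left(10 + u\right) \left(- \frac{2}{7} + S\right)$)
$y = 0$
$z{\left(-6 \right)} \left(y + m{\left(0,11 \right)}\right) = - 6 \left(0 + \left(\frac{69}{7} - 0 + \frac{2}{7} \cdot 11 - 0 \cdot 11\right)\right) = - 6 \left(0 + \left(\frac{69}{7} + 0 + \frac{22}{7} + 0\right)\right) = - 6 \left(0 + 13\right) = \left(-6\right) 13 = -78$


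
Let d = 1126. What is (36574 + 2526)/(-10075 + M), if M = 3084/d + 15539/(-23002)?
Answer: -506349926600/130445798823 ≈ -3.8817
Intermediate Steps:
M = 26720627/12950126 (M = 3084/1126 + 15539/(-23002) = 3084*(1/1126) + 15539*(-1/23002) = 1542/563 - 15539/23002 = 26720627/12950126 ≈ 2.0633)
(36574 + 2526)/(-10075 + M) = (36574 + 2526)/(-10075 + 26720627/12950126) = 39100/(-130445798823/12950126) = 39100*(-12950126/130445798823) = -506349926600/130445798823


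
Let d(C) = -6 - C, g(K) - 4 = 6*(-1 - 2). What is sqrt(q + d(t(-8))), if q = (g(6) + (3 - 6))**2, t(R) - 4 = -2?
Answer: sqrt(281) ≈ 16.763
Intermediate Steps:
t(R) = 2 (t(R) = 4 - 2 = 2)
g(K) = -14 (g(K) = 4 + 6*(-1 - 2) = 4 + 6*(-3) = 4 - 18 = -14)
q = 289 (q = (-14 + (3 - 6))**2 = (-14 - 3)**2 = (-17)**2 = 289)
sqrt(q + d(t(-8))) = sqrt(289 + (-6 - 1*2)) = sqrt(289 + (-6 - 2)) = sqrt(289 - 8) = sqrt(281)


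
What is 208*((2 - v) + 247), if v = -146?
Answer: 82160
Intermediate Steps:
208*((2 - v) + 247) = 208*((2 - 1*(-146)) + 247) = 208*((2 + 146) + 247) = 208*(148 + 247) = 208*395 = 82160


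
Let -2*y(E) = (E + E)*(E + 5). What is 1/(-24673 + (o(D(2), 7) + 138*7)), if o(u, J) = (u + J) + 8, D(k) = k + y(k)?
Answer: -1/23704 ≈ -4.2187e-5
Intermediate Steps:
y(E) = -E*(5 + E) (y(E) = -(E + E)*(E + 5)/2 = -2*E*(5 + E)/2 = -E*(5 + E))
D(k) = k - k*(5 + k)
o(u, J) = 8 + J + u (o(u, J) = (J + u) + 8 = 8 + J + u)
1/(-24673 + (o(D(2), 7) + 138*7)) = 1/(-24673 + ((8 + 7 + 2*(-4 - 1*2)) + 138*7)) = 1/(-24673 + ((8 + 7 + 2*(-4 - 2)) + 966)) = 1/(-24673 + ((8 + 7 + 2*(-6)) + 966)) = 1/(-24673 + ((8 + 7 - 12) + 966)) = 1/(-24673 + (3 + 966)) = 1/(-24673 + 969) = 1/(-23704) = -1/23704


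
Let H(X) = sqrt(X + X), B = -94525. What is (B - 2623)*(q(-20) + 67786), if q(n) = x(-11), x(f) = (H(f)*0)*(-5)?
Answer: -6585274328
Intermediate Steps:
H(X) = sqrt(2)*sqrt(X) (H(X) = sqrt(2*X) = sqrt(2)*sqrt(X))
x(f) = 0 (x(f) = ((sqrt(2)*sqrt(f))*0)*(-5) = 0*(-5) = 0)
q(n) = 0
(B - 2623)*(q(-20) + 67786) = (-94525 - 2623)*(0 + 67786) = -97148*67786 = -6585274328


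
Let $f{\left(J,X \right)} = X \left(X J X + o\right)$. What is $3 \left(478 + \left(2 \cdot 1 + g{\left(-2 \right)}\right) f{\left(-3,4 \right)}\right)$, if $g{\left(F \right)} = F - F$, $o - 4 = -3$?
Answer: $306$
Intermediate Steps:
$o = 1$ ($o = 4 - 3 = 1$)
$f{\left(J,X \right)} = X \left(1 + J X^{2}\right)$ ($f{\left(J,X \right)} = X \left(X J X + 1\right) = X \left(J X X + 1\right) = X \left(J X^{2} + 1\right) = X \left(1 + J X^{2}\right)$)
$g{\left(F \right)} = 0$
$3 \left(478 + \left(2 \cdot 1 + g{\left(-2 \right)}\right) f{\left(-3,4 \right)}\right) = 3 \left(478 + \left(2 \cdot 1 + 0\right) \left(4 - 3 \cdot 4^{3}\right)\right) = 3 \left(478 + \left(2 + 0\right) \left(4 - 192\right)\right) = 3 \left(478 + 2 \left(4 - 192\right)\right) = 3 \left(478 + 2 \left(-188\right)\right) = 3 \left(478 - 376\right) = 3 \cdot 102 = 306$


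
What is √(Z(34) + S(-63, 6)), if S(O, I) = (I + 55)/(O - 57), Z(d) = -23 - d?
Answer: I*√207030/60 ≈ 7.5834*I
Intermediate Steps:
S(O, I) = (55 + I)/(-57 + O)
√(Z(34) + S(-63, 6)) = √((-23 - 1*34) + (55 + 6)/(-57 - 63)) = √((-23 - 34) + 61/(-120)) = √(-57 - 1/120*61) = √(-57 - 61/120) = √(-6901/120) = I*√207030/60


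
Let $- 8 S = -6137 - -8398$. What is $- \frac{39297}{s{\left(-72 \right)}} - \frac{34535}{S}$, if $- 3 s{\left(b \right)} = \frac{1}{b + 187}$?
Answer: $\frac{30653704645}{2261} \approx 1.3558 \cdot 10^{7}$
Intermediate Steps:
$S = - \frac{2261}{8}$ ($S = - \frac{-6137 - -8398}{8} = - \frac{-6137 + 8398}{8} = \left(- \frac{1}{8}\right) 2261 = - \frac{2261}{8} \approx -282.63$)
$s{\left(b \right)} = - \frac{1}{3 \left(187 + b\right)}$ ($s{\left(b \right)} = - \frac{1}{3 \left(b + 187\right)} = - \frac{1}{3 \left(187 + b\right)}$)
$- \frac{39297}{s{\left(-72 \right)}} - \frac{34535}{S} = - \frac{39297}{\left(-1\right) \frac{1}{561 + 3 \left(-72\right)}} - \frac{34535}{- \frac{2261}{8}} = - \frac{39297}{\left(-1\right) \frac{1}{561 - 216}} - - \frac{276280}{2261} = - \frac{39297}{\left(-1\right) \frac{1}{345}} + \frac{276280}{2261} = - \frac{39297}{- \frac{1}{345}} + \frac{276280}{2261} = \left(-39297\right) \left(-345\right) + \frac{276280}{2261} = 13557465 + \frac{276280}{2261} = \frac{30653704645}{2261}$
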